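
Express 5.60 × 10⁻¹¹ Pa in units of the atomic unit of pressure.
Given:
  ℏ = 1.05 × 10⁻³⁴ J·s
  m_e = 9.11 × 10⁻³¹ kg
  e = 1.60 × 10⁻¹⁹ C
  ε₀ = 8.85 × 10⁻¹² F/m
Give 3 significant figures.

atomic unit of pressure: P_au = E_h/a₀³ = m_e⁴e¹⁰/((4πε₀)⁵ℏ⁸) = 3.01 × 10¹³ Pa.
5.60 × 10⁻¹¹ / 3.01 × 10¹³ = 1.86 × 10⁻²⁴

1.86 × 10⁻²⁴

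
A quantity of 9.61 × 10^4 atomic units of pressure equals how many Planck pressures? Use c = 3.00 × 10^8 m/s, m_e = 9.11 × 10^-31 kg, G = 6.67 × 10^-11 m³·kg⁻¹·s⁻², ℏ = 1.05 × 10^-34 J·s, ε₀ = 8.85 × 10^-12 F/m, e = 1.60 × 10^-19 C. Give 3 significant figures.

atomic unit of pressure: P_au = E_h/a₀³ = m_e⁴e¹⁰/((4πε₀)⁵ℏ⁸) = 3.01 × 10^13 Pa
Planck pressure: p_P = c⁷/(ℏG²) = 4.68 × 10^113 Pa
9.61 × 10^4 × 3.01 × 10^13 / 4.68 × 10^113 = 6.18 × 10^-96

6.18 × 10^-96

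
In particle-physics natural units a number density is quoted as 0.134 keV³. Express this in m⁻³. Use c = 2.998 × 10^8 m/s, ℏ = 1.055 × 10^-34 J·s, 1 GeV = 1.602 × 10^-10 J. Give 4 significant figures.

Number density is [L]⁻³ = [E]³/(ℏc)³.
1 GeV³ → 1/(ℏc)³ × (1 GeV in J)³ = 1.299 × 10^47 m⁻³.
Convert the energy scale: 0.134 keV³ = 1.34 × 10^-19 GeV³.
Result: 1.34 × 10^-19 × 1.299 × 10^47 = 1.741 × 10^28 m⁻³.

1.741 × 10^28 m⁻³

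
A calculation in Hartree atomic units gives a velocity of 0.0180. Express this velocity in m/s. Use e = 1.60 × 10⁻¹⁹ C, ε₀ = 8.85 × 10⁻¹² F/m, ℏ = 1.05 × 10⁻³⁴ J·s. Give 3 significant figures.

3.95 × 10⁴ m/s

One atomic unit of velocity: v_au = e²/(4πε₀ℏ) = 2.19 × 10⁶ m/s.
0.0180 × 2.19 × 10⁶ m/s = 3.95 × 10⁴ m/s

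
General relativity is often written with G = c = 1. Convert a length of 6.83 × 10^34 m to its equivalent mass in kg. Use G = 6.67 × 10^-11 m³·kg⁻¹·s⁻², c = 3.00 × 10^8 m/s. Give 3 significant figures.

9.22 × 10^61 kg

Length → mass via c²/G.
6.83 × 10^34 m × (c²/G) = 9.22 × 10^61 kg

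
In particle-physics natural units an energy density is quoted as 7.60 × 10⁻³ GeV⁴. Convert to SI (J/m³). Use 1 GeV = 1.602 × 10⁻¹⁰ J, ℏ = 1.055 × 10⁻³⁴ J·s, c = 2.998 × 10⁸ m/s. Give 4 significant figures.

1.582 × 10³⁵ J/m³

[E]/[L]³ = [E]⁴/(ℏc)³; restore (ℏc)⁻³.
1 GeV⁴ → 1/(ℏc)³ × (1 GeV in J)⁴ = 2.082 × 10³⁷ J/m³.
Result: 7.60 × 10⁻³ × 2.082 × 10³⁷ = 1.582 × 10³⁵ J/m³.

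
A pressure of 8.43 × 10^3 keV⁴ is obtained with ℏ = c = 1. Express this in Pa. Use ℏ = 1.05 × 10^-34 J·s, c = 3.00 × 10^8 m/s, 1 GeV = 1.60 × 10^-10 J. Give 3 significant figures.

1.77 × 10^17 Pa

Pressure is [E]/[L]³ = [E]⁴/(ℏc)³.
1 GeV⁴ → 1/(ℏc)³ × (1 GeV in J)⁴ = 2.10 × 10^37 Pa.
Convert the energy scale: 8.43 × 10^3 keV⁴ = 8.43 × 10^-21 GeV⁴.
Result: 8.43 × 10^-21 × 2.10 × 10^37 = 1.77 × 10^17 Pa.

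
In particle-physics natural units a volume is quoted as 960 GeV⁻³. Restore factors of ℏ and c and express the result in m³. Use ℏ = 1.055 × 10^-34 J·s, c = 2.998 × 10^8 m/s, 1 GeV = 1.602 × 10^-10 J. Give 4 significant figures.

Volume is [L]³ = [E]⁻³·(ℏc)³.
1 GeV⁻³ → (ℏc)³ × (1 GeV in J)⁻³ = 7.696 × 10^-48 m³.
Result: 960 × 7.696 × 10^-48 = 7.388 × 10^-45 m³.

7.388 × 10^-45 m³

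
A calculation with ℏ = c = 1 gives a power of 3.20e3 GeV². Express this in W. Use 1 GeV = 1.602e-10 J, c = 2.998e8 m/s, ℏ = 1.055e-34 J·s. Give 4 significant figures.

Power is [E]/[T] = [E]²/ℏ.
1 GeV² → 1/ℏ × (1 GeV in J)² = 2.433e14 W.
Result: 3.20e3 × 2.433e14 = 7.784e17 W.

7.784e17 W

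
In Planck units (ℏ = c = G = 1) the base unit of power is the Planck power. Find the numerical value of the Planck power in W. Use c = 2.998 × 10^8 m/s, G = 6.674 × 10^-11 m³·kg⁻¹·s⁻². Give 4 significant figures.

3.629 × 10^52 W

P_P = c⁵/G
  = 2.422 × 10^42 / 6.674 × 10^-11
  = 3.629 × 10^52 W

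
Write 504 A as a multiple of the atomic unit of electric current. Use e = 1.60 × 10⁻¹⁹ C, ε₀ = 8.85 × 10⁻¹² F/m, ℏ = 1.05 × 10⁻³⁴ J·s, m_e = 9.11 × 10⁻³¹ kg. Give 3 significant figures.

atomic unit of electric current: I_au = e E_h/ℏ = m_e e⁵/((4πε₀)²ℏ³) = 6.67 × 10⁻³ A.
504 / 6.67 × 10⁻³ = 7.55 × 10⁴

7.55 × 10⁴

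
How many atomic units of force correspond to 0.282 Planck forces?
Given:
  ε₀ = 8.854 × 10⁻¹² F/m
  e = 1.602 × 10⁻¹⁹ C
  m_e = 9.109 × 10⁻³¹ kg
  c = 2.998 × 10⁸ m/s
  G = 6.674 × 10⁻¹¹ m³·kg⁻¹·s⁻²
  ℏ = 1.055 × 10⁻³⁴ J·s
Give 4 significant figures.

4.153 × 10⁵⁰

Planck force: F_P = c⁴/G = 1.210 × 10⁴⁴ N
atomic unit of force: F_au = E_h/a₀ = m_e²e⁶/((4πε₀)³ℏ⁴) = 8.220 × 10⁻⁸ N
0.282 × 1.210 × 10⁴⁴ / 8.220 × 10⁻⁸ = 4.153 × 10⁵⁰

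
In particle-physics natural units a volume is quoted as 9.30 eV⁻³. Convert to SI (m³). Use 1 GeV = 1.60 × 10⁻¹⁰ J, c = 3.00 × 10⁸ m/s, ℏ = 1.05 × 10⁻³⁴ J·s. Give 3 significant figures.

Volume is [L]³ = [E]⁻³·(ℏc)³.
1 GeV⁻³ → (ℏc)³ × (1 GeV in J)⁻³ = 7.63 × 10⁻⁴⁸ m³.
Convert the energy scale: 9.30 eV⁻³ = 9.30 × 10²⁷ GeV⁻³.
Result: 9.30 × 10²⁷ × 7.63 × 10⁻⁴⁸ = 7.10 × 10⁻²⁰ m³.

7.10 × 10⁻²⁰ m³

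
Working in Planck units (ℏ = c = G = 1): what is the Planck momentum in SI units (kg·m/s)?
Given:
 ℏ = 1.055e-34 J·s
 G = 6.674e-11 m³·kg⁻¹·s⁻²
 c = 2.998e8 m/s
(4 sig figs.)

The unique combination of the constants set to 1 with dimensions of momentum is p_P = √(ℏc³/G).
  = √(42.60)
  = 6.527 kg·m/s

6.527 kg·m/s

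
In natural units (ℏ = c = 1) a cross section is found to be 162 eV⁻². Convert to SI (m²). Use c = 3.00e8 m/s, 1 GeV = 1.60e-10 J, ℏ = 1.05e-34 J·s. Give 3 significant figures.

Area is [L]² = [E]⁻²·(ℏc)²; restore (ℏc)².
1 GeV⁻² → (ℏc)² × (1 GeV in J)⁻² = 3.88e-32 m².
Convert the energy scale: 162 eV⁻² = 1.62e20 GeV⁻².
Result: 1.62e20 × 3.88e-32 = 6.28e-12 m².

6.28e-12 m²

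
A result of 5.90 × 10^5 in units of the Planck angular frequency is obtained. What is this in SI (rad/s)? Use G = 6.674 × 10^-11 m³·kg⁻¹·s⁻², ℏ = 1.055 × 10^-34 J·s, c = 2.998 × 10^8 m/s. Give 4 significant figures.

1.094 × 10^49 rad/s

One Planck angular frequency: ω_P = √(c⁵/(ℏG)) = 1.855 × 10^43 rad/s.
5.90 × 10^5 × 1.855 × 10^43 rad/s = 1.094 × 10^49 rad/s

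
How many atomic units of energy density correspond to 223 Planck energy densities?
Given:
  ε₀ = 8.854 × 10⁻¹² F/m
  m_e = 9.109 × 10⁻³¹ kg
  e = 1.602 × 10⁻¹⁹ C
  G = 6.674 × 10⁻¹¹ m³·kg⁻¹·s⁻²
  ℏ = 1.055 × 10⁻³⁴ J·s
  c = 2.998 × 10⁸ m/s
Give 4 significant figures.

Planck energy density: u_P = c⁷/(ℏG²) = 4.632 × 10¹¹³ J/m³
atomic unit of energy density: u_au = E_h/a₀³ = m_e⁴e¹⁰/((4πε₀)⁵ℏ⁸) = 2.929 × 10¹³ J/m³
223 × 4.632 × 10¹¹³ / 2.929 × 10¹³ = 3.527 × 10¹⁰²

3.527 × 10¹⁰²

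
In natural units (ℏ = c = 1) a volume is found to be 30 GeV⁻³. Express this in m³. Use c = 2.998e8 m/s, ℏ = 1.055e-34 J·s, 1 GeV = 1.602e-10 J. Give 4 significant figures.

Volume is [L]³ = [E]⁻³·(ℏc)³.
1 GeV⁻³ → (ℏc)³ × (1 GeV in J)⁻³ = 7.696e-48 m³.
Result: 30 × 7.696e-48 = 2.309e-46 m³.

2.309e-46 m³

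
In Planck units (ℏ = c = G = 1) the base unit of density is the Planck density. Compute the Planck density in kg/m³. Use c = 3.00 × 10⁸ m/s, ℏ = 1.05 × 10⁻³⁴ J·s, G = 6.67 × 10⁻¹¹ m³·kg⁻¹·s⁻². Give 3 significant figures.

5.20 × 10⁹⁶ kg/m³

ρ_P = c⁵/(ℏG²)
  = 2.43 × 10⁴² / 4.67 × 10⁻⁵⁵
  = 5.20 × 10⁹⁶ kg/m³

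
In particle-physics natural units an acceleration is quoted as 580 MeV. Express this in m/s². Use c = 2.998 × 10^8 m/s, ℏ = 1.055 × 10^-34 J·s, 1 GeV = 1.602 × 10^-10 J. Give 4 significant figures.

Acceleration is [L]/[T]² = c·[E]/ℏ.
1 GeV → c/ℏ × (1 GeV in J) = 4.552 × 10^32 m/s².
Convert the energy scale: 580 MeV = 0.580 GeV.
Result: 0.580 × 4.552 × 10^32 = 2.640 × 10^32 m/s².

2.640 × 10^32 m/s²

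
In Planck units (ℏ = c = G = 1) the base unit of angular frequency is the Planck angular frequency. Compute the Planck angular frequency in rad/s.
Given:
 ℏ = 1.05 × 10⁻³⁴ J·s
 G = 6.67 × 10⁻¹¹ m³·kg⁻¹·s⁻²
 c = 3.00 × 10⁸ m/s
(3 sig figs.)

ω_P = √(c⁵/(ℏG))
  = √(3.47 × 10⁸⁶)
  = 1.86 × 10⁴³ rad/s

1.86 × 10⁴³ rad/s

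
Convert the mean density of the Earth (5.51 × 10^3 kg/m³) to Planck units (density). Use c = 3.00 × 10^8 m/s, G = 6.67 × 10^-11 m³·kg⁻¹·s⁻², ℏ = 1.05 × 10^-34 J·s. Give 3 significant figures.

Planck density: ρ_P = c⁵/(ℏG²) = 5.20 × 10^96 kg/m³.
5.51 × 10^3 / 5.20 × 10^96 = 1.06 × 10^-93

1.06 × 10^-93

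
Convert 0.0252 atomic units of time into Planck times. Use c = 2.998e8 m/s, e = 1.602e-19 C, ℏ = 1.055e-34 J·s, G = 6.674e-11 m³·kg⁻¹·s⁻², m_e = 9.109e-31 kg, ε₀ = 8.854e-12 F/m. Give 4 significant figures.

1.132e25

atomic unit of time: τ_au = (4πε₀)²ℏ³/(m_e e⁴) = 2.423e-17 s
Planck time: t_P = √(ℏG/c⁵) = 5.392e-44 s
0.0252 × 2.423e-17 / 5.392e-44 = 1.132e25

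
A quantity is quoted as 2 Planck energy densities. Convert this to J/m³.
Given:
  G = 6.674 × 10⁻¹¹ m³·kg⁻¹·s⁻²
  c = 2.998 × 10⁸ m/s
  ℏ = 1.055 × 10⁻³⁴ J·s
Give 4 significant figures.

9.265 × 10¹¹³ J/m³

One Planck energy density: u_P = c⁷/(ℏG²) = 4.632 × 10¹¹³ J/m³.
2 × 4.632 × 10¹¹³ J/m³ = 9.265 × 10¹¹³ J/m³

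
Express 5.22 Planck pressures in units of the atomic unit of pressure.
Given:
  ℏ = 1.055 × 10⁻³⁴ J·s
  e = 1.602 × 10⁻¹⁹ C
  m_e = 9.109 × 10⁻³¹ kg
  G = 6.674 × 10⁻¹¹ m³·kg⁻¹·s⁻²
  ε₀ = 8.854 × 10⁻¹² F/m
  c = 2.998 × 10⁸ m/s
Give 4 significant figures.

Planck pressure: p_P = c⁷/(ℏG²) = 4.632 × 10¹¹³ Pa
atomic unit of pressure: P_au = E_h/a₀³ = m_e⁴e¹⁰/((4πε₀)⁵ℏ⁸) = 2.929 × 10¹³ Pa
5.22 × 4.632 × 10¹¹³ / 2.929 × 10¹³ = 8.255 × 10¹⁰⁰

8.255 × 10¹⁰⁰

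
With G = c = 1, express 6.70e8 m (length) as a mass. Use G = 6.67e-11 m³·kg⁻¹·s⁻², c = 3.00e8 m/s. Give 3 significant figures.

9.04e35 kg

Length → mass via c²/G.
6.70e8 m × (c²/G) = 9.04e35 kg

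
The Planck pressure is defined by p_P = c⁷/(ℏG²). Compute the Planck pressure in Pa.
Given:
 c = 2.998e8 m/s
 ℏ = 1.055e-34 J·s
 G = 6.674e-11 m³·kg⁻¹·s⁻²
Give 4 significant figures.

4.632e113 Pa

p_P = c⁷/(ℏG²)
  = 2.177e59 / 4.699e-55
  = 4.632e113 Pa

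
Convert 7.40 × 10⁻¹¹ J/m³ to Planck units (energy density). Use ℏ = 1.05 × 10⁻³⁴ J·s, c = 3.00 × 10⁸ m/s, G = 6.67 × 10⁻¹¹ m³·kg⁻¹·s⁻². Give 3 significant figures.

Planck energy density: u_P = c⁷/(ℏG²) = 4.68 × 10¹¹³ J/m³.
7.40 × 10⁻¹¹ / 4.68 × 10¹¹³ = 1.58 × 10⁻¹²⁴

1.58 × 10⁻¹²⁴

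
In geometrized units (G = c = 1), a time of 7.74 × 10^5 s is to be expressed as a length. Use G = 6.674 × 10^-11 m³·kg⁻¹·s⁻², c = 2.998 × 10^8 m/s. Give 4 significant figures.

Time → length via c.
7.74 × 10^5 s × (c) = 2.320 × 10^14 m

2.320 × 10^14 m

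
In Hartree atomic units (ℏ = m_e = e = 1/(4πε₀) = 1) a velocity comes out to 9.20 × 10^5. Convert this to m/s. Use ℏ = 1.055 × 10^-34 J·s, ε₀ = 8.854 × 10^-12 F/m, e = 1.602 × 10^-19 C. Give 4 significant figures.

One atomic unit of velocity: v_au = e²/(4πε₀ℏ) = 2.186 × 10^6 m/s.
9.20 × 10^5 × 2.186 × 10^6 m/s = 2.011 × 10^12 m/s

2.011 × 10^12 m/s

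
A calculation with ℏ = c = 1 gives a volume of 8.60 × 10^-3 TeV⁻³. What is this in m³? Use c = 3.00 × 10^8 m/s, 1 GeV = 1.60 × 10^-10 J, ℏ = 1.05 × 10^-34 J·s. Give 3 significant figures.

Volume is [L]³ = [E]⁻³·(ℏc)³.
1 GeV⁻³ → (ℏc)³ × (1 GeV in J)⁻³ = 7.63 × 10^-48 m³.
Convert the energy scale: 8.60 × 10^-3 TeV⁻³ = 8.60 × 10^-12 GeV⁻³.
Result: 8.60 × 10^-12 × 7.63 × 10^-48 = 6.56 × 10^-59 m³.

6.56 × 10^-59 m³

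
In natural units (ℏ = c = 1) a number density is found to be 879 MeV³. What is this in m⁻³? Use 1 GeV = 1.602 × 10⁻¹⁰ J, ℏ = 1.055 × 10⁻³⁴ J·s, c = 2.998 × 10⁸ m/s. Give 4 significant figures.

Number density is [L]⁻³ = [E]³/(ℏc)³.
1 GeV³ → 1/(ℏc)³ × (1 GeV in J)³ = 1.299 × 10⁴⁷ m⁻³.
Convert the energy scale: 879 MeV³ = 8.79 × 10⁻⁷ GeV³.
Result: 8.79 × 10⁻⁷ × 1.299 × 10⁴⁷ = 1.142 × 10⁴¹ m⁻³.

1.142 × 10⁴¹ m⁻³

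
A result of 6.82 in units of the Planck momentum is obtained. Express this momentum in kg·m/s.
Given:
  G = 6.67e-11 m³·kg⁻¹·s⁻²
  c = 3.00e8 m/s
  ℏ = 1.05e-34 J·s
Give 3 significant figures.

One Planck momentum: p_P = √(ℏc³/G) = 6.52 kg·m/s.
6.82 × 6.52 kg·m/s = 44.5 kg·m/s

44.5 kg·m/s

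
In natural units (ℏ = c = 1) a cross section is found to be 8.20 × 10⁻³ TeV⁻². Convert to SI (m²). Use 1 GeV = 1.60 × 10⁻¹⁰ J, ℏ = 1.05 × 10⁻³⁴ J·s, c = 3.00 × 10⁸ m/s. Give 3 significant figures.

3.18 × 10⁻⁴⁰ m²

Area is [L]² = [E]⁻²·(ℏc)²; restore (ℏc)².
1 GeV⁻² → (ℏc)² × (1 GeV in J)⁻² = 3.88 × 10⁻³² m².
Convert the energy scale: 8.20 × 10⁻³ TeV⁻² = 8.20 × 10⁻⁹ GeV⁻².
Result: 8.20 × 10⁻⁹ × 3.88 × 10⁻³² = 3.18 × 10⁻⁴⁰ m².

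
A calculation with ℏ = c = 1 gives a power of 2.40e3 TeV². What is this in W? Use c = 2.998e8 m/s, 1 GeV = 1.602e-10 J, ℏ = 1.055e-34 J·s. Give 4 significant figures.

5.838e23 W

Power is [E]/[T] = [E]²/ℏ.
1 GeV² → 1/ℏ × (1 GeV in J)² = 2.433e14 W.
Convert the energy scale: 2.40e3 TeV² = 2.40e9 GeV².
Result: 2.40e9 × 2.433e14 = 5.838e23 W.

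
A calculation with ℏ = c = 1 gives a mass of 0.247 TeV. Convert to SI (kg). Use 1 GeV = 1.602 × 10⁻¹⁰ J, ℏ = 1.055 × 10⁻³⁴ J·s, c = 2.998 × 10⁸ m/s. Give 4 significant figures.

Mass is [E]/c²; divide by c².
1 GeV → 1/c² × (1 GeV in J) = 1.782 × 10⁻²⁷ kg.
Convert the energy scale: 0.247 TeV = 247 GeV.
Result: 247 × 1.782 × 10⁻²⁷ = 4.402 × 10⁻²⁵ kg.

4.402 × 10⁻²⁵ kg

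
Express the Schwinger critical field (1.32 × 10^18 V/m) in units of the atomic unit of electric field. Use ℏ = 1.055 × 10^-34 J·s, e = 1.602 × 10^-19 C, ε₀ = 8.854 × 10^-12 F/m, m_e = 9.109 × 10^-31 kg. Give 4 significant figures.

atomic unit of electric field: E_au = E_h/(e a₀) = m_e²e⁵/((4πε₀)³ℏ⁴) = 5.131 × 10^11 V/m.
1.32 × 10^18 / 5.131 × 10^11 = 2.573 × 10^6

2.573 × 10^6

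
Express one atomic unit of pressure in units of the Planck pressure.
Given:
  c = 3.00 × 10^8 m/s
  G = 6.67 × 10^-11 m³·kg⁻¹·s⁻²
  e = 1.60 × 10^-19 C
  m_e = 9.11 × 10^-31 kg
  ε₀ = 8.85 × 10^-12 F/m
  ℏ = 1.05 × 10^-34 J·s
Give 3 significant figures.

6.44 × 10^-101

atomic unit of pressure: P_au = E_h/a₀³ = m_e⁴e¹⁰/((4πε₀)⁵ℏ⁸) = 3.01 × 10^13 Pa
Planck pressure: p_P = c⁷/(ℏG²) = 4.68 × 10^113 Pa
ratio = 3.01 × 10^13 / 4.68 × 10^113 = 6.44 × 10^-101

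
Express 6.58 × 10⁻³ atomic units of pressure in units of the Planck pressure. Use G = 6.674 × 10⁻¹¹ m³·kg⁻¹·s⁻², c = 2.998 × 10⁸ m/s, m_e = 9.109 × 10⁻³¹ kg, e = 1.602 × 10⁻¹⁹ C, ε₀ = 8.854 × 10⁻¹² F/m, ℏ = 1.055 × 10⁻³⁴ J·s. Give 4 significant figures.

atomic unit of pressure: P_au = E_h/a₀³ = m_e⁴e¹⁰/((4πε₀)⁵ℏ⁸) = 2.929 × 10¹³ Pa
Planck pressure: p_P = c⁷/(ℏG²) = 4.632 × 10¹¹³ Pa
6.58 × 10⁻³ × 2.929 × 10¹³ / 4.632 × 10¹¹³ = 4.161 × 10⁻¹⁰³

4.161 × 10⁻¹⁰³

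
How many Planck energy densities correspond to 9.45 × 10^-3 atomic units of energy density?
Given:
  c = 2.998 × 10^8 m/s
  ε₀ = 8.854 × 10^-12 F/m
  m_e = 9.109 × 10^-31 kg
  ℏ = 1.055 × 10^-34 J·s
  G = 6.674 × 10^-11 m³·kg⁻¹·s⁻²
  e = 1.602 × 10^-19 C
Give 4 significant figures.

atomic unit of energy density: u_au = E_h/a₀³ = m_e⁴e¹⁰/((4πε₀)⁵ℏ⁸) = 2.929 × 10^13 J/m³
Planck energy density: u_P = c⁷/(ℏG²) = 4.632 × 10^113 J/m³
9.45 × 10^-3 × 2.929 × 10^13 / 4.632 × 10^113 = 5.976 × 10^-103

5.976 × 10^-103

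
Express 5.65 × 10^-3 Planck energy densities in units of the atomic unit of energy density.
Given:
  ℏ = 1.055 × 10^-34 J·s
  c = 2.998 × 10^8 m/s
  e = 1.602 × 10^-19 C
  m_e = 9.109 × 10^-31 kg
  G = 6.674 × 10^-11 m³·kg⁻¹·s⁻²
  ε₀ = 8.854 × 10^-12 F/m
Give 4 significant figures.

Planck energy density: u_P = c⁷/(ℏG²) = 4.632 × 10^113 J/m³
atomic unit of energy density: u_au = E_h/a₀³ = m_e⁴e¹⁰/((4πε₀)⁵ℏ⁸) = 2.929 × 10^13 J/m³
5.65 × 10^-3 × 4.632 × 10^113 / 2.929 × 10^13 = 8.935 × 10^97

8.935 × 10^97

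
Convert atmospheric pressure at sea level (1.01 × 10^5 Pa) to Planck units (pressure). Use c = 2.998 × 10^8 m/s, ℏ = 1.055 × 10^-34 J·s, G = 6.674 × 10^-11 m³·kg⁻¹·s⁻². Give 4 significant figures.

Planck pressure: p_P = c⁷/(ℏG²) = 4.632 × 10^113 Pa.
1.01 × 10^5 / 4.632 × 10^113 = 2.180 × 10^-109

2.180 × 10^-109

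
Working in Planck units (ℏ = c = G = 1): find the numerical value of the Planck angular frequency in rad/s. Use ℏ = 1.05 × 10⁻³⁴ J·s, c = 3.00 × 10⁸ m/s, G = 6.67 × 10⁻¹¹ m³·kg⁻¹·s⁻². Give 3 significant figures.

Dimensional analysis gives ω_P = √(c⁵/(ℏG)).
  = √(3.47 × 10⁸⁶)
  = 1.86 × 10⁴³ rad/s

1.86 × 10⁴³ rad/s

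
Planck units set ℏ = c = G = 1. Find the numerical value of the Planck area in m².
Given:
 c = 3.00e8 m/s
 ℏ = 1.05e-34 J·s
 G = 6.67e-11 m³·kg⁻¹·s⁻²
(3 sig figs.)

From ℏ = c = G = 1 the area scale is A_P = ℏG/c³.
  = 7.00e-45 / 2.70e25
  = 2.59e-70 m²

2.59e-70 m²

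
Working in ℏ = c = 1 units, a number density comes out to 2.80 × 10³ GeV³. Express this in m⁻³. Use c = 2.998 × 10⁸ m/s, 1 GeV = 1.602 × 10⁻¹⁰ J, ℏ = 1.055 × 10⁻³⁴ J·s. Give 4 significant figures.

3.638 × 10⁵⁰ m⁻³

Number density is [L]⁻³ = [E]³/(ℏc)³.
1 GeV³ → 1/(ℏc)³ × (1 GeV in J)³ = 1.299 × 10⁴⁷ m⁻³.
Result: 2.80 × 10³ × 1.299 × 10⁴⁷ = 3.638 × 10⁵⁰ m⁻³.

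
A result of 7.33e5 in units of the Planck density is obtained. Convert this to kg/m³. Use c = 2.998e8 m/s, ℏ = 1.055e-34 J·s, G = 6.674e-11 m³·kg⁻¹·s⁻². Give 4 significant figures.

One Planck density: ρ_P = c⁵/(ℏG²) = 5.154e96 kg/m³.
7.33e5 × 5.154e96 kg/m³ = 3.778e102 kg/m³

3.778e102 kg/m³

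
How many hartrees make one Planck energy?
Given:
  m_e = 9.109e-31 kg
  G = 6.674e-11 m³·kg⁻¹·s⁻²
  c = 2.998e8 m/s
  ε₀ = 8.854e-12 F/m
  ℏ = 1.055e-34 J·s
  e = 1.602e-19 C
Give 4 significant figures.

4.494e26

Planck energy: E_P = √(ℏc⁵/G) = 1.957e9 J
hartree: E_h = m_e e⁴/(4πε₀ℏ)² = 4.354e-18 J
ratio = 1.957e9 / 4.354e-18 = 4.494e26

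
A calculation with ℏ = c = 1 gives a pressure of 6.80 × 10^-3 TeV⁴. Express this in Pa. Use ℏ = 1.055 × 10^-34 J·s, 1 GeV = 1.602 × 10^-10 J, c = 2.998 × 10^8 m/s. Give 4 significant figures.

1.415 × 10^47 Pa

Pressure is [E]/[L]³ = [E]⁴/(ℏc)³.
1 GeV⁴ → 1/(ℏc)³ × (1 GeV in J)⁴ = 2.082 × 10^37 Pa.
Convert the energy scale: 6.80 × 10^-3 TeV⁴ = 6.80 × 10^9 GeV⁴.
Result: 6.80 × 10^9 × 2.082 × 10^37 = 1.415 × 10^47 Pa.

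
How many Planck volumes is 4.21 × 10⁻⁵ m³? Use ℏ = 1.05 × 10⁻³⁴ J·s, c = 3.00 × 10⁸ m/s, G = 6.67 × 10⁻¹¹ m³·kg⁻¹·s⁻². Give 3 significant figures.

1.01 × 10¹⁰⁰

Planck volume: V_P = (ℏG/c³)^(3/2) = 4.18 × 10⁻¹⁰⁵ m³.
4.21 × 10⁻⁵ / 4.18 × 10⁻¹⁰⁵ = 1.01 × 10¹⁰⁰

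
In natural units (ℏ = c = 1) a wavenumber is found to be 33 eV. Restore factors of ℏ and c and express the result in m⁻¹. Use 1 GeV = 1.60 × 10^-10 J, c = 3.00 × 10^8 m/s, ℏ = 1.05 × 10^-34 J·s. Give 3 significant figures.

Inverse length is [E]/(ℏc).
1 GeV → 1/(ℏc) × (1 GeV in J) = 5.08 × 10^15 m⁻¹.
Convert the energy scale: 33 eV = 3.30 × 10^-8 GeV.
Result: 3.30 × 10^-8 × 5.08 × 10^15 = 1.68 × 10^8 m⁻¹.

1.68 × 10^8 m⁻¹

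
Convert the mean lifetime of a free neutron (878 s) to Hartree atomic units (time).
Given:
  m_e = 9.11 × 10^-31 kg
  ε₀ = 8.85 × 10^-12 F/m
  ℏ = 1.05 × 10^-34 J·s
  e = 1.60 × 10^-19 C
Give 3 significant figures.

3.66 × 10^19

atomic unit of time: τ_au = (4πε₀)²ℏ³/(m_e e⁴) = 2.40 × 10^-17 s.
878 / 2.40 × 10^-17 = 3.66 × 10^19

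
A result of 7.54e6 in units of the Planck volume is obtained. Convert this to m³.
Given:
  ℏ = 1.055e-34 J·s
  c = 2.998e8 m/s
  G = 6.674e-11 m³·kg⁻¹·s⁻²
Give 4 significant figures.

One Planck volume: V_P = (ℏG/c³)^(3/2) = 4.224e-105 m³.
7.54e6 × 4.224e-105 m³ = 3.185e-98 m³

3.185e-98 m³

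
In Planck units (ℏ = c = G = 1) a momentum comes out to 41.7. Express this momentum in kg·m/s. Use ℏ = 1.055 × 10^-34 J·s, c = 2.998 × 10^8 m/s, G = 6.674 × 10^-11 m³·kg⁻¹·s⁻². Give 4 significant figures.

One Planck momentum: p_P = √(ℏc³/G) = 6.527 kg·m/s.
41.7 × 6.527 kg·m/s = 272.2 kg·m/s

272.2 kg·m/s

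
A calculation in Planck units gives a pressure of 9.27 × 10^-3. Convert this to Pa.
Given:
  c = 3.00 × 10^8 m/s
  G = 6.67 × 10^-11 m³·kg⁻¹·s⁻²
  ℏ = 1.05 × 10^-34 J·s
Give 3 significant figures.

4.34 × 10^111 Pa

One Planck pressure: p_P = c⁷/(ℏG²) = 4.68 × 10^113 Pa.
9.27 × 10^-3 × 4.68 × 10^113 Pa = 4.34 × 10^111 Pa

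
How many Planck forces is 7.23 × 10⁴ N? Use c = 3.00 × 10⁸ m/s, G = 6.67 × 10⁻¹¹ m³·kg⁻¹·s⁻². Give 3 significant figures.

5.95 × 10⁻⁴⁰

Planck force: F_P = c⁴/G = 1.21 × 10⁴⁴ N.
7.23 × 10⁴ / 1.21 × 10⁴⁴ = 5.95 × 10⁻⁴⁰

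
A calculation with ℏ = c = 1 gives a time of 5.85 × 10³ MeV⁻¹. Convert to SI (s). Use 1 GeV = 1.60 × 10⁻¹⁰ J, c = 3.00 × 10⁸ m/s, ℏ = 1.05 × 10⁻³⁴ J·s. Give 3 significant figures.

3.84 × 10⁻¹⁸ s

A time is [E]⁻¹ in ℏ=c=1; restore one factor of ℏ.
1 GeV⁻¹ → ℏ × (1 GeV in J)⁻¹ = 6.56 × 10⁻²⁵ s.
Convert the energy scale: 5.85 × 10³ MeV⁻¹ = 5.85 × 10⁶ GeV⁻¹.
Result: 5.85 × 10⁶ × 6.56 × 10⁻²⁵ = 3.84 × 10⁻¹⁸ s.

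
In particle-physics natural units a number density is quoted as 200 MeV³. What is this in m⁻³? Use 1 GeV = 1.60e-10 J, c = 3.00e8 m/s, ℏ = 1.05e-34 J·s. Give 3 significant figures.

Number density is [L]⁻³ = [E]³/(ℏc)³.
1 GeV³ → 1/(ℏc)³ × (1 GeV in J)³ = 1.31e47 m⁻³.
Convert the energy scale: 200 MeV³ = 2.00e-7 GeV³.
Result: 2.00e-7 × 1.31e47 = 2.62e40 m⁻³.

2.62e40 m⁻³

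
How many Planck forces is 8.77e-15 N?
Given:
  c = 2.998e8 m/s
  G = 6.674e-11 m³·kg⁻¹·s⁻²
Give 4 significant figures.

7.245e-59

Planck force: F_P = c⁴/G = 1.210e44 N.
8.77e-15 / 1.210e44 = 7.245e-59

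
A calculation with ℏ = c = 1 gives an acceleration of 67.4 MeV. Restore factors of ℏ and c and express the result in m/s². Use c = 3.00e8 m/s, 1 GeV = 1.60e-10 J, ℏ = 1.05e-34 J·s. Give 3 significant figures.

Acceleration is [L]/[T]² = c·[E]/ℏ.
1 GeV → c/ℏ × (1 GeV in J) = 4.57e32 m/s².
Convert the energy scale: 67.4 MeV = 0.0674 GeV.
Result: 0.0674 × 4.57e32 = 3.08e31 m/s².

3.08e31 m/s²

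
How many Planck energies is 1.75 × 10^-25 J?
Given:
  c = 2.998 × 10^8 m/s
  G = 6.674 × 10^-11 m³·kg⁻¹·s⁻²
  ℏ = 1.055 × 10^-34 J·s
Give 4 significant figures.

Planck energy: E_P = √(ℏc⁵/G) = 1.957 × 10^9 J.
1.75 × 10^-25 / 1.957 × 10^9 = 8.944 × 10^-35

8.944 × 10^-35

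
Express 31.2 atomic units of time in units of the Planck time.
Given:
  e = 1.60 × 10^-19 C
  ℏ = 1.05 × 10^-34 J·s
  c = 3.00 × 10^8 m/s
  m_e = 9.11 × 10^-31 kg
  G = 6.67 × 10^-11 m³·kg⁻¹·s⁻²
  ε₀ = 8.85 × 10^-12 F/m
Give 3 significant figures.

atomic unit of time: τ_au = (4πε₀)²ℏ³/(m_e e⁴) = 2.40 × 10^-17 s
Planck time: t_P = √(ℏG/c⁵) = 5.37 × 10^-44 s
31.2 × 2.40 × 10^-17 / 5.37 × 10^-44 = 1.39 × 10^28

1.39 × 10^28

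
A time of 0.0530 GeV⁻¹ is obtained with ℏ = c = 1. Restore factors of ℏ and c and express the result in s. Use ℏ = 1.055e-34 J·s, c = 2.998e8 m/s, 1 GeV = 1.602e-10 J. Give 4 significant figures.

3.490e-26 s

A time is [E]⁻¹ in ℏ=c=1; restore one factor of ℏ.
1 GeV⁻¹ → ℏ × (1 GeV in J)⁻¹ = 6.586e-25 s.
Result: 0.0530 × 6.586e-25 = 3.490e-26 s.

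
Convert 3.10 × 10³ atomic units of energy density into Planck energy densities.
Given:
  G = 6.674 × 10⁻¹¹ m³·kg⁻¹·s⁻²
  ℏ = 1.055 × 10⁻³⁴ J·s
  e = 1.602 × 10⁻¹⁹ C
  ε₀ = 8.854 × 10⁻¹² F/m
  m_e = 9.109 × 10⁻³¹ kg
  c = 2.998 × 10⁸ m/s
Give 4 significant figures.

1.960 × 10⁻⁹⁷

atomic unit of energy density: u_au = E_h/a₀³ = m_e⁴e¹⁰/((4πε₀)⁵ℏ⁸) = 2.929 × 10¹³ J/m³
Planck energy density: u_P = c⁷/(ℏG²) = 4.632 × 10¹¹³ J/m³
3.10 × 10³ × 2.929 × 10¹³ / 4.632 × 10¹¹³ = 1.960 × 10⁻⁹⁷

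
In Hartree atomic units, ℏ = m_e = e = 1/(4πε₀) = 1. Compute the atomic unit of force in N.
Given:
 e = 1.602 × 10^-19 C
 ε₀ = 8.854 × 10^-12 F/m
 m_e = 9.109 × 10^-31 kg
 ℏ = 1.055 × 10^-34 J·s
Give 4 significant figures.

From ℏ = m_e = e = 1/(4πε₀) = 1 the force scale is F_au = E_h/a₀ = m_e²e⁶/((4πε₀)³ℏ⁴).
E_h = 4.354 × 10^-18 J
a₀ = 5.297 × 10^-11 m
E_h/a₀ = 8.220 × 10^-8 N

8.220 × 10^-8 N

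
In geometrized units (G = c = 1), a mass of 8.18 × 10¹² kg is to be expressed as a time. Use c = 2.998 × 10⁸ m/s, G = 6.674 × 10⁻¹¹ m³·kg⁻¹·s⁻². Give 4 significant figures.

2.026 × 10⁻²³ s

Mass → time via G/c³.
8.18 × 10¹² kg × (G/c³) = 2.026 × 10⁻²³ s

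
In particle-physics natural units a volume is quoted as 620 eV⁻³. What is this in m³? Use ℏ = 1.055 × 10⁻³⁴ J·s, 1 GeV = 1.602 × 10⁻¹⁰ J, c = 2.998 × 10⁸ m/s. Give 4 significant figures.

Volume is [L]³ = [E]⁻³·(ℏc)³.
1 GeV⁻³ → (ℏc)³ × (1 GeV in J)⁻³ = 7.696 × 10⁻⁴⁸ m³.
Convert the energy scale: 620 eV⁻³ = 6.20 × 10²⁹ GeV⁻³.
Result: 6.20 × 10²⁹ × 7.696 × 10⁻⁴⁸ = 4.772 × 10⁻¹⁸ m³.

4.772 × 10⁻¹⁸ m³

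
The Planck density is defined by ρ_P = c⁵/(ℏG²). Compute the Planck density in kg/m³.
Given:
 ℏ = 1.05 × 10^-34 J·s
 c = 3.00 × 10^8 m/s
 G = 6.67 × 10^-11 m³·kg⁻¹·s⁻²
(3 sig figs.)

ρ_P = c⁵/(ℏG²)
  = 2.43 × 10^42 / 4.67 × 10^-55
  = 5.20 × 10^96 kg/m³

5.20 × 10^96 kg/m³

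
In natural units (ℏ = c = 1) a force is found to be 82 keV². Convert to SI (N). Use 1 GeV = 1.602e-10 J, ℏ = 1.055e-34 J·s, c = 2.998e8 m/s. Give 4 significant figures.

6.654e-5 N

Force is [E]/[L] = [E]²/(ℏc); restore (ℏc)⁻¹.
1 GeV² → 1/(ℏc) × (1 GeV in J)² = 8.114e5 N.
Convert the energy scale: 82 keV² = 8.20e-11 GeV².
Result: 8.20e-11 × 8.114e5 = 6.654e-5 N.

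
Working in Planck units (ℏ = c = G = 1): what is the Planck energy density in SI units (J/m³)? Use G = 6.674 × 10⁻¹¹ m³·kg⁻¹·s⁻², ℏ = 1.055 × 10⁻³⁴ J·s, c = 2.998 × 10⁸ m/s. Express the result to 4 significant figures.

4.632 × 10¹¹³ J/m³

The unique combination of the constants set to 1 with dimensions of energy density is u_P = c⁷/(ℏG²).
  = 2.177 × 10⁵⁹ / 4.699 × 10⁻⁵⁵
  = 4.632 × 10¹¹³ J/m³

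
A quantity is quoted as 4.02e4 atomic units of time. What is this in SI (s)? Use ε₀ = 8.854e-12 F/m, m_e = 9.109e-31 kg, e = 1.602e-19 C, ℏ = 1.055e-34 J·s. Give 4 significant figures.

9.740e-13 s

One atomic unit of time: τ_au = (4πε₀)²ℏ³/(m_e e⁴) = 2.423e-17 s.
4.02e4 × 2.423e-17 s = 9.740e-13 s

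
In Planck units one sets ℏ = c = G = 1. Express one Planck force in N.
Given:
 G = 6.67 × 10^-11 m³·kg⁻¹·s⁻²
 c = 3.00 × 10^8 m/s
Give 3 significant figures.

1.21 × 10^44 N

F_P = c⁴/G
  = 8.10 × 10^33 / 6.67 × 10^-11
  = 1.21 × 10^44 N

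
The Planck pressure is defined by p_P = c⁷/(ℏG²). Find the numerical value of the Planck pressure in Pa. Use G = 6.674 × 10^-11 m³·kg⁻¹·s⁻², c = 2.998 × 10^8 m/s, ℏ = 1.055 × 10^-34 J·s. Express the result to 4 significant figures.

4.632 × 10^113 Pa

p_P = c⁷/(ℏG²)
  = 2.177 × 10^59 / 4.699 × 10^-55
  = 4.632 × 10^113 Pa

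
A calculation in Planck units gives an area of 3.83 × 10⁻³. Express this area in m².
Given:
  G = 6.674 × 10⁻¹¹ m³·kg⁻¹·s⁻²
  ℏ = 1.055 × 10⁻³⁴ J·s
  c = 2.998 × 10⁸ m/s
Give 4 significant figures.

One Planck area: A_P = ℏG/c³ = 2.613 × 10⁻⁷⁰ m².
3.83 × 10⁻³ × 2.613 × 10⁻⁷⁰ m² = 1.001 × 10⁻⁷² m²

1.001 × 10⁻⁷² m²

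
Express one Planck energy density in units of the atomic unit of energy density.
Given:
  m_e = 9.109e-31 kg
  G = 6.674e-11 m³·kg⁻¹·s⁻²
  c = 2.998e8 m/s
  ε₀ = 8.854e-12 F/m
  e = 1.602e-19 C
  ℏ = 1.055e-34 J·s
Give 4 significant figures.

1.581e100

Planck energy density: u_P = c⁷/(ℏG²) = 4.632e113 J/m³
atomic unit of energy density: u_au = E_h/a₀³ = m_e⁴e¹⁰/((4πε₀)⁵ℏ⁸) = 2.929e13 J/m³
ratio = 4.632e113 / 2.929e13 = 1.581e100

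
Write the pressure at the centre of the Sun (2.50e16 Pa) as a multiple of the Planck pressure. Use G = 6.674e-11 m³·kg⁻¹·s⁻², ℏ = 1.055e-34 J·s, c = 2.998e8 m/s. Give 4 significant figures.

Planck pressure: p_P = c⁷/(ℏG²) = 4.632e113 Pa.
2.50e16 / 4.632e113 = 5.397e-98

5.397e-98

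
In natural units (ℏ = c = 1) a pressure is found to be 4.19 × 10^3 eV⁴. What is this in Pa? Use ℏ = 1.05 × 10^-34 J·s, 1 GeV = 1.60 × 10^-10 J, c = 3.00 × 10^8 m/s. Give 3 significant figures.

Pressure is [E]/[L]³ = [E]⁴/(ℏc)³.
1 GeV⁴ → 1/(ℏc)³ × (1 GeV in J)⁴ = 2.10 × 10^37 Pa.
Convert the energy scale: 4.19 × 10^3 eV⁴ = 4.19 × 10^-33 GeV⁴.
Result: 4.19 × 10^-33 × 2.10 × 10^37 = 8.79 × 10^4 Pa.

8.79 × 10^4 Pa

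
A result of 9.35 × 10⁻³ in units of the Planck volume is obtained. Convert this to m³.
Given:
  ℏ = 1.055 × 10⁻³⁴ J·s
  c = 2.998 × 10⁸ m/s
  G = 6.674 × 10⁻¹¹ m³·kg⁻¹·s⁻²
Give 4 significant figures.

3.949 × 10⁻¹⁰⁷ m³

One Planck volume: V_P = (ℏG/c³)^(3/2) = 4.224 × 10⁻¹⁰⁵ m³.
9.35 × 10⁻³ × 4.224 × 10⁻¹⁰⁵ m³ = 3.949 × 10⁻¹⁰⁷ m³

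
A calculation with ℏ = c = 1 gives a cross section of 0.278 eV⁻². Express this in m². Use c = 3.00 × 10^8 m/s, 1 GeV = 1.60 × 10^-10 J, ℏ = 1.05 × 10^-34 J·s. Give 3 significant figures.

1.08 × 10^-14 m²

Area is [L]² = [E]⁻²·(ℏc)²; restore (ℏc)².
1 GeV⁻² → (ℏc)² × (1 GeV in J)⁻² = 3.88 × 10^-32 m².
Convert the energy scale: 0.278 eV⁻² = 2.78 × 10^17 GeV⁻².
Result: 2.78 × 10^17 × 3.88 × 10^-32 = 1.08 × 10^-14 m².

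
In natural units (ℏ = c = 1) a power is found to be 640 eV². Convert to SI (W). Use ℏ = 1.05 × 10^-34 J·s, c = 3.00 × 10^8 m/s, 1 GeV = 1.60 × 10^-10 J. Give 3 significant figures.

0.156 W

Power is [E]/[T] = [E]²/ℏ.
1 GeV² → 1/ℏ × (1 GeV in J)² = 2.44 × 10^14 W.
Convert the energy scale: 640 eV² = 6.40 × 10^-16 GeV².
Result: 6.40 × 10^-16 × 2.44 × 10^14 = 0.156 W.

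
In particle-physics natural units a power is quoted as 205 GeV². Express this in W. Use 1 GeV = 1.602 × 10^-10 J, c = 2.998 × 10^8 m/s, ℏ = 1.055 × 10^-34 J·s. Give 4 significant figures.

4.987 × 10^16 W

Power is [E]/[T] = [E]²/ℏ.
1 GeV² → 1/ℏ × (1 GeV in J)² = 2.433 × 10^14 W.
Result: 205 × 2.433 × 10^14 = 4.987 × 10^16 W.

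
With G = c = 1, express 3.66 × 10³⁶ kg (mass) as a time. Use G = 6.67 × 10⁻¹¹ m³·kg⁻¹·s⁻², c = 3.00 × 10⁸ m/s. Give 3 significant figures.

Mass → time via G/c³.
3.66 × 10³⁶ kg × (G/c³) = 9.04 s

9.04 s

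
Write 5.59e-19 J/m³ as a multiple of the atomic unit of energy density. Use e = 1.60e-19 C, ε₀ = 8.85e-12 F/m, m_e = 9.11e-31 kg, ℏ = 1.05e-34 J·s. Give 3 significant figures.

1.86e-32

atomic unit of energy density: u_au = E_h/a₀³ = m_e⁴e¹⁰/((4πε₀)⁵ℏ⁸) = 3.01e13 J/m³.
5.59e-19 / 3.01e13 = 1.86e-32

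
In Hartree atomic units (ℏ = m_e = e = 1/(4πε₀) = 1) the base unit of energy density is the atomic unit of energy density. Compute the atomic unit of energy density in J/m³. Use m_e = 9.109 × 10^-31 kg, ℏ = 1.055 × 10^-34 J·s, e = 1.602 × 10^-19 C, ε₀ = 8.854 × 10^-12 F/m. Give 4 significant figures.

u_au = E_h/a₀³ = m_e⁴e¹⁰/((4πε₀)⁵ℏ⁸)
E_h = 4.354 × 10^-18 J
a₀ = 5.297 × 10^-11 m
E_h/a₀³ = 2.929 × 10^13 J/m³

2.929 × 10^13 J/m³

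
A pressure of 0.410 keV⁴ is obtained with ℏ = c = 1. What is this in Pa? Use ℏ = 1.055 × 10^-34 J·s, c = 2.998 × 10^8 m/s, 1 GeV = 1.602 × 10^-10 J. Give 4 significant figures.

8.535 × 10^12 Pa

Pressure is [E]/[L]³ = [E]⁴/(ℏc)³.
1 GeV⁴ → 1/(ℏc)³ × (1 GeV in J)⁴ = 2.082 × 10^37 Pa.
Convert the energy scale: 0.410 keV⁴ = 4.10 × 10^-25 GeV⁴.
Result: 4.10 × 10^-25 × 2.082 × 10^37 = 8.535 × 10^12 Pa.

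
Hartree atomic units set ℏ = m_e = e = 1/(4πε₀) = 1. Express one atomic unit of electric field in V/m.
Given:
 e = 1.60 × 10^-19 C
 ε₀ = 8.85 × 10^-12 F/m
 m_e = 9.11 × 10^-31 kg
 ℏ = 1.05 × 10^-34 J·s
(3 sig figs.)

The unique combination of the constants set to 1 with dimensions of electric field is E_au = E_h/(e a₀) = m_e²e⁵/((4πε₀)³ℏ⁴).
E_h = 4.38 × 10^-18 J
a₀ = 5.26 × 10^-11 m
E_h/(e·a₀) = 5.20 × 10^11 V/m

5.20 × 10^11 V/m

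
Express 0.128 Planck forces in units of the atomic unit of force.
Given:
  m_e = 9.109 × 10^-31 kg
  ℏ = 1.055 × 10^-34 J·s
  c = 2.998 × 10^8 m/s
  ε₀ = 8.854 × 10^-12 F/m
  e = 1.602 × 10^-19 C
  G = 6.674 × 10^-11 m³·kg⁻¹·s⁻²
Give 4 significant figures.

Planck force: F_P = c⁴/G = 1.210 × 10^44 N
atomic unit of force: F_au = E_h/a₀ = m_e²e⁶/((4πε₀)³ℏ⁴) = 8.220 × 10^-8 N
0.128 × 1.210 × 10^44 / 8.220 × 10^-8 = 1.885 × 10^50

1.885 × 10^50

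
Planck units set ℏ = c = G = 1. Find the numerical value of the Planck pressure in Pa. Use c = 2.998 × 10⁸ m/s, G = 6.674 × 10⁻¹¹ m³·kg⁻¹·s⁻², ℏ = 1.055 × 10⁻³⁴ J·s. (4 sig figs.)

From ℏ = c = G = 1 the pressure scale is p_P = c⁷/(ℏG²).
  = 2.177 × 10⁵⁹ / 4.699 × 10⁻⁵⁵
  = 4.632 × 10¹¹³ Pa

4.632 × 10¹¹³ Pa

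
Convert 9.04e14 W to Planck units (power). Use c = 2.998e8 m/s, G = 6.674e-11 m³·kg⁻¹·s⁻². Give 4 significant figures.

Planck power: P_P = c⁵/G = 3.629e52 W.
9.04e14 / 3.629e52 = 2.491e-38

2.491e-38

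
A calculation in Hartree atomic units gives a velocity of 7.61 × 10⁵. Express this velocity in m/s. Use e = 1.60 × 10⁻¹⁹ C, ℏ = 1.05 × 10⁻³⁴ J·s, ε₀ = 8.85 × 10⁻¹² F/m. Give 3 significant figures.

One atomic unit of velocity: v_au = e²/(4πε₀ℏ) = 2.19 × 10⁶ m/s.
7.61 × 10⁵ × 2.19 × 10⁶ m/s = 1.67 × 10¹² m/s

1.67 × 10¹² m/s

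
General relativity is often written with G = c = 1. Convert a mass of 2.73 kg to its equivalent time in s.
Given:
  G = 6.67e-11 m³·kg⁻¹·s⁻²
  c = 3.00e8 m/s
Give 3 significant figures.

Mass → time via G/c³.
2.73 kg × (G/c³) = 6.74e-36 s

6.74e-36 s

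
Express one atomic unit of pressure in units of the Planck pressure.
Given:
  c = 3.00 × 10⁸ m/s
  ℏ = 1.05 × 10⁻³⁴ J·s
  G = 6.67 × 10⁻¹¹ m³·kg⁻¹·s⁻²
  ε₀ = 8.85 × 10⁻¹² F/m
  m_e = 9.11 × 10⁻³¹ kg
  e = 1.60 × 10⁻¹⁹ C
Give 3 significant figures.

atomic unit of pressure: P_au = E_h/a₀³ = m_e⁴e¹⁰/((4πε₀)⁵ℏ⁸) = 3.01 × 10¹³ Pa
Planck pressure: p_P = c⁷/(ℏG²) = 4.68 × 10¹¹³ Pa
ratio = 3.01 × 10¹³ / 4.68 × 10¹¹³ = 6.44 × 10⁻¹⁰¹

6.44 × 10⁻¹⁰¹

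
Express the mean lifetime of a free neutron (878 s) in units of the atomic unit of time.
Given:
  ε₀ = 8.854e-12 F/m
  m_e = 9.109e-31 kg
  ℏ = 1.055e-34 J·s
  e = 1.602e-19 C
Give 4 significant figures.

atomic unit of time: τ_au = (4πε₀)²ℏ³/(m_e e⁴) = 2.423e-17 s.
878 / 2.423e-17 = 3.624e19

3.624e19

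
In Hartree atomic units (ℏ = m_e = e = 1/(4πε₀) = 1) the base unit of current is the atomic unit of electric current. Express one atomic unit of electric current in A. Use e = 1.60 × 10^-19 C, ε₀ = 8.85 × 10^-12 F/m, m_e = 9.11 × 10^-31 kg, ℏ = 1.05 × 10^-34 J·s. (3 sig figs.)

I_au = e E_h/ℏ = m_e e⁵/((4πε₀)²ℏ³)
E_h = 4.38 × 10^-18 J
e·E_h/ℏ = 6.67 × 10^-3 A

6.67 × 10^-3 A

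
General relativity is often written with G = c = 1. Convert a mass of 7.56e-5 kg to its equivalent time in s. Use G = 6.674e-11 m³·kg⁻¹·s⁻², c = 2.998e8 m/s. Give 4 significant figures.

Mass → time via G/c³.
7.56e-5 kg × (G/c³) = 1.872e-40 s

1.872e-40 s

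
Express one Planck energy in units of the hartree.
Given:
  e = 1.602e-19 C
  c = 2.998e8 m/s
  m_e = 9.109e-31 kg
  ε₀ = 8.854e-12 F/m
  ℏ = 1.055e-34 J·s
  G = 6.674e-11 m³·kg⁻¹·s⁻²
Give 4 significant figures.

Planck energy: E_P = √(ℏc⁵/G) = 1.957e9 J
hartree: E_h = m_e e⁴/(4πε₀ℏ)² = 4.354e-18 J
ratio = 1.957e9 / 4.354e-18 = 4.494e26

4.494e26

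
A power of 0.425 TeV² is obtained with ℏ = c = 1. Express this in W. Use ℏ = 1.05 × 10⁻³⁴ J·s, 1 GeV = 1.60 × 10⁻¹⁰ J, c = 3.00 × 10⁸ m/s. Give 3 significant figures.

Power is [E]/[T] = [E]²/ℏ.
1 GeV² → 1/ℏ × (1 GeV in J)² = 2.44 × 10¹⁴ W.
Convert the energy scale: 0.425 TeV² = 4.25 × 10⁵ GeV².
Result: 4.25 × 10⁵ × 2.44 × 10¹⁴ = 1.04 × 10²⁰ W.

1.04 × 10²⁰ W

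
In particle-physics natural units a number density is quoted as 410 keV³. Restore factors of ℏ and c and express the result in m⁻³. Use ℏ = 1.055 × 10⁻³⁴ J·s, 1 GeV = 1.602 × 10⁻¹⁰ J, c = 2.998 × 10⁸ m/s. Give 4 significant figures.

Number density is [L]⁻³ = [E]³/(ℏc)³.
1 GeV³ → 1/(ℏc)³ × (1 GeV in J)³ = 1.299 × 10⁴⁷ m⁻³.
Convert the energy scale: 410 keV³ = 4.10 × 10⁻¹⁶ GeV³.
Result: 4.10 × 10⁻¹⁶ × 1.299 × 10⁴⁷ = 5.327 × 10³¹ m⁻³.

5.327 × 10³¹ m⁻³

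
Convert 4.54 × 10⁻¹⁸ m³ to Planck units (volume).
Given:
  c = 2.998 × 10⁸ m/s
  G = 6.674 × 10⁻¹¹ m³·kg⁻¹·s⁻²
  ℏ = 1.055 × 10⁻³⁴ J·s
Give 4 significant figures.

Planck volume: V_P = (ℏG/c³)^(3/2) = 4.224 × 10⁻¹⁰⁵ m³.
4.54 × 10⁻¹⁸ / 4.224 × 10⁻¹⁰⁵ = 1.075 × 10⁸⁷

1.075 × 10⁸⁷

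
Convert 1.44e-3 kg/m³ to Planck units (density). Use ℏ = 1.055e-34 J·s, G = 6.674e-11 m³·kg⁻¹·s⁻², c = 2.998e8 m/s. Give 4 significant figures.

Planck density: ρ_P = c⁵/(ℏG²) = 5.154e96 kg/m³.
1.44e-3 / 5.154e96 = 2.794e-100

2.794e-100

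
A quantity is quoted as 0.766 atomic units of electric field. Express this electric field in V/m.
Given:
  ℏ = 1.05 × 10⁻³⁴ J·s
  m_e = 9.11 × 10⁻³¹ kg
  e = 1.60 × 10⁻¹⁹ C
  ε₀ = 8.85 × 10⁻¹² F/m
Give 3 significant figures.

One atomic unit of electric field: E_au = E_h/(e a₀) = m_e²e⁵/((4πε₀)³ℏ⁴) = 5.20 × 10¹¹ V/m.
0.766 × 5.20 × 10¹¹ V/m = 3.99 × 10¹¹ V/m

3.99 × 10¹¹ V/m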